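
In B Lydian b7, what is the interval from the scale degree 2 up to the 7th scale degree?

minor sixth

B lydian dominant: B C# D# E# F# G# A.
The scale degree 2 is C# and the degree 7 is A.
C# up to A is 8 semitones, a half step narrower than a major sixth, so the interval is minor.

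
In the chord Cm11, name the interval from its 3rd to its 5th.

The chord tones of Cm11 are C, Eb, G, Bb, D, F.
The 3rd is Eb and the 5th is G.
Counting 3 letters and 4 half steps from Eb gives a major third.

major third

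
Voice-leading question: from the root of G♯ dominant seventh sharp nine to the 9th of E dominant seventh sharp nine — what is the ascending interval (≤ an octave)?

G♯ dominant seventh sharp nine has G♯ as its root, and E dominant seventh sharp nine has F𝄪 as its 9th.
From G♯ to F𝄪 is 11 semitones, exactly the major seventh.

major 7th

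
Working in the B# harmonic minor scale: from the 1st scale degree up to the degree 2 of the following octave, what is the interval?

major ninth

B# harmonic minor: B# C## D# E# F## G# A##.
So we need the interval from B# up to C##.
Counting 9 letters and 14 half steps from B# gives a major ninth.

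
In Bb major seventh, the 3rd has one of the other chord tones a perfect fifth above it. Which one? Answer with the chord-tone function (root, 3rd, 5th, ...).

BbM7 is spelled Bb D F A.
The 3rd is D. A perfect fifth above D is A.
A is the chord's 7th.

7th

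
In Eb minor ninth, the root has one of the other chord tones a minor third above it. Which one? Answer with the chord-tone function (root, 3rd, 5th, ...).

3rd

The chord tones of Ebm9 are Eb, Gb, Bb, Db, F.
The root is Eb. A minor third above Eb is Gb.
Gb is the chord's 3rd.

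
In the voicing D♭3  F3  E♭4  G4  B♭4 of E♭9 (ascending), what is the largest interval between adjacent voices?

minor seventh

Adjacent intervals: D♭3→F3 = major third; F3→E♭4 = minor seventh; E♭4→G4 = major third; G4→B♭4 = minor third.
The largest is F3 to E♭4, a minor seventh (10 semitones).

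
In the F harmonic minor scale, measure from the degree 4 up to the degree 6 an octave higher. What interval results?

The scale runs F G Ab Bb C Db E.
The degree 4 is Bb and the 6th scale degree (up an octave) is Db.
10 letter names make it a tenth; at 15 semitones (a half step narrower than major) the quality is minor.

m10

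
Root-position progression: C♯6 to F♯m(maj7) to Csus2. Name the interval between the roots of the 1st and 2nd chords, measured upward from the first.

perfect fourth

The roots are C♯ and F♯.
C♯ up to F♯ spans 4 letter names and 5 semitones — a perfect fourth.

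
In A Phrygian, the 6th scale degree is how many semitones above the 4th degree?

The scale is A Bb C D E F G.
D up to F is a minor third — 3 semitones.

3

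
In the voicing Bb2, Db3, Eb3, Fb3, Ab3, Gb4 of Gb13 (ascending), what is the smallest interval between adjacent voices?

minor second

Adjacent intervals: Bb2→Db3 = minor third; Db3→Eb3 = major second; Eb3→Fb3 = minor second; Fb3→Ab3 = major third; Ab3→Gb4 = minor seventh.
The smallest is Eb3 to Fb3, a minor second (1 semitone).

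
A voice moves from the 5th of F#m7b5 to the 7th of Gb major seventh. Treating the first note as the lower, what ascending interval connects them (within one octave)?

F#m7b5 has C as its 5th, and Gb major seventh has F as its 7th.
C up to F spans 4 letter names and 5 semitones — a perfect fourth.

perfect fourth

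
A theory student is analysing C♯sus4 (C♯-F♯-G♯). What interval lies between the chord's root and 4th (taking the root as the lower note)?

The root is C♯ and the 4th is F♯.
Counting 4 letters and 5 half steps from C♯ gives a perfect fourth.

perfect fourth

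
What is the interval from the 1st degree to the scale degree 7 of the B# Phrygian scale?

minor 7th

B# phrygian: B# C# D# E# F## G# A#.
So we need the interval from B# up to A#.
B# up to A# is 10 semitones, a half step narrower than a major seventh, so the interval is minor.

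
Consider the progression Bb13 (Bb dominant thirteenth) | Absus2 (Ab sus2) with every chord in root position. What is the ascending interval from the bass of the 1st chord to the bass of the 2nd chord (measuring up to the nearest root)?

The roots are Bb and Ab.
Bb up to Ab is 10 semitones, a half step narrower than a major seventh, so the interval is minor.

minor 7th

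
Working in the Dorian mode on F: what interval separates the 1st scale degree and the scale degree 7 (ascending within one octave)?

Spelling the Dorian mode on F: F G Ab Bb C D Eb.
So we need the interval from F up to Eb.
7 letter names make it a seventh; at 10 semitones (a half step narrower than major) the quality is minor.

minor seventh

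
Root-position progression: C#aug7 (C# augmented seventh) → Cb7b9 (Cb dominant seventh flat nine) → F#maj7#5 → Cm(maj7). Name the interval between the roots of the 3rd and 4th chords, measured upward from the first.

The roots are F# and C.
F# up to C is 6 semitones, a half step narrower than a perfect fifth, so the interval is diminished.

d5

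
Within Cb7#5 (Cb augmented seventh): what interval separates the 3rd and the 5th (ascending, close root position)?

Cbaug7 (Cb augmented seventh): Cb Eb G Bbb.
The 3rd is Eb and the 5th is G.
Counting 3 letters and 4 half steps from Eb gives a major third.

major third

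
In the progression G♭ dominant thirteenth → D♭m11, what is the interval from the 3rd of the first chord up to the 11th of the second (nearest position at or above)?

The 3rd of G♭ dominant thirteenth is B♭; the 11th of D♭m11 is G♭.
6 letter names make it a sixth; at 8 semitones (a half step narrower than major) the quality is minor.

minor sixth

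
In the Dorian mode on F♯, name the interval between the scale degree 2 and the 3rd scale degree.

minor 2nd

The scale runs F♯ G♯ A B C♯ D♯ E.
That puts G♯ below A.
From G♯ to A: 1 semitone over a second = minor.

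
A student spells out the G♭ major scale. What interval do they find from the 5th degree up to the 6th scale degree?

major second

Spelling the G♭ major scale: G♭ A♭ B♭ C♭ D♭ E♭ F.
The 5th degree is D♭ and the scale degree 6 is E♭.
Counting 2 letters and 2 half steps from D♭ gives a major second.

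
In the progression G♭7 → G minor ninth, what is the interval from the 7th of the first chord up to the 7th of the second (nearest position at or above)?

G♭7 has F♭ as its 7th, and G minor ninth has F as its 7th.
From F♭ to F: 1 semitone over a unison = augmented.

augmented unison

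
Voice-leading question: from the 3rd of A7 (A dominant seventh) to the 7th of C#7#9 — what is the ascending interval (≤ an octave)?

minor seventh

A7 (A dominant seventh) has C# as its 3rd, and C#7#9 has B as its 7th.
7 letter names make it a seventh; at 10 semitones (a half step narrower than major) the quality is minor.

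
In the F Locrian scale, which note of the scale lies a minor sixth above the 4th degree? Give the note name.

Gb

The scale is F G♭ A♭ B♭ C♭ D♭ E♭.
The 4th degree is B♭; a minor sixth above that is G♭ — scale degree 2.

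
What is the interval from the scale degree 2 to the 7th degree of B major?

major sixth

B major: B C♯ D♯ E F♯ G♯ A♯.
Scale degree 2 = C♯; scale degree 7 = A♯.
From C♯ to A♯ is 9 semitones, exactly the major sixth.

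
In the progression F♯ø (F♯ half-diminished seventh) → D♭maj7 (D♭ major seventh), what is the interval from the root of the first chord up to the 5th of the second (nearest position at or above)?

diminished third

The root of F♯ø (F♯ half-diminished seventh) is F♯; the 5th of D♭maj7 (D♭ major seventh) is A♭.
From F♯ to A♭: 2 semitones over a third = diminished.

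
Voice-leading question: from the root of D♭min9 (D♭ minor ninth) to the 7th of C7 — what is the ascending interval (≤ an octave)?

major sixth

The root of D♭min9 (D♭ minor ninth) is D♭; the 7th of C7 is B♭.
From D♭ to B♭ is 9 semitones, exactly the major sixth.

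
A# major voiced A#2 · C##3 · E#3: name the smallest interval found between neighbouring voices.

minor third

Adjacent intervals: A#2→C##3 = major third; C##3→E#3 = minor third.
The smallest is C##3 to E#3, a minor third (3 semitones).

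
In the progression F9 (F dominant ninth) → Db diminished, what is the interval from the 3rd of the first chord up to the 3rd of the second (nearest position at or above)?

F9 (F dominant ninth) has A as its 3rd, and Db diminished has Fb as its 3rd.
6 letter names make it a sixth; at 7 semitones (a whole step narrower than major) the quality is diminished.

diminished sixth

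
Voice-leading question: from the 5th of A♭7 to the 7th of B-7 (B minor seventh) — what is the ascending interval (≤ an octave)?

The 5th of A♭7 is E♭; the 7th of B-7 (B minor seventh) is A.
From E♭ to A: 6 semitones over a fourth = augmented.

augmented 4th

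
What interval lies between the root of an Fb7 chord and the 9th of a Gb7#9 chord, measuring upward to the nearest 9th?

The root of Fb7 is Fb; the 9th of Gb7#9 is A.
Fb up to A is 5 semitones, a half step wider than a major third, so the interval is augmented.

augmented 3rd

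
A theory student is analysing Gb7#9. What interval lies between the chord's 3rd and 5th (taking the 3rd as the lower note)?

Gb7#9: Gb Bb Db Fb A.
So we need the interval from Bb up to Db.
Bb up to Db is 3 semitones, a half step narrower than a major third, so the interval is minor.

minor 3rd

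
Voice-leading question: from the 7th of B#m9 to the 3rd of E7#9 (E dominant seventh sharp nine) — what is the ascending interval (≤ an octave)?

m7

B#m9 has A# as its 7th, and E7#9 (E dominant seventh sharp nine) has G# as its 3rd.
7 letter names make it a seventh; at 10 semitones (a half step narrower than major) the quality is minor.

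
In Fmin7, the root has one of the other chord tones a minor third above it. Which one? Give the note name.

Fm7: F, Ab, C, Eb.
The root is F. A minor third above F is Ab.
Ab is the chord's 3rd.

Ab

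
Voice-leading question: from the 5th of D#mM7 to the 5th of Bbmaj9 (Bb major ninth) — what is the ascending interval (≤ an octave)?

diminished 6th

The 5th of D#mM7 is A#; the 5th of Bbmaj9 (Bb major ninth) is F.
From A# to F: 7 semitones over a sixth = diminished.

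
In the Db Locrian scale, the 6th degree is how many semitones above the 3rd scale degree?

The scale is Db Ebb Fb Gb Abb Bbb Cb.
Fb up to Bbb is a perfect fourth — 5 semitones.

5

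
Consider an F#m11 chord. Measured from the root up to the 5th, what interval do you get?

The chord tones of F#m11 are F#-A-C#-E-G#-B.
So we need the interval from F# up to C#.
F# up to C# spans 5 letter names and 7 semitones — a perfect fifth.

P5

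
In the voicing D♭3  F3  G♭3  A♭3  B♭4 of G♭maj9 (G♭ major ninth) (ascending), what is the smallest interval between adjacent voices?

minor 2nd

Adjacent intervals: D♭3→F3 = major third; F3→G♭3 = minor second; G♭3→A♭3 = major second; A♭3→B♭4 = major ninth.
The smallest is F3 to G♭3, a minor second (1 semitone).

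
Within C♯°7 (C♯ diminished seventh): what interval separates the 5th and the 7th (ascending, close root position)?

minor 3rd

The chord tones of C♯°7 (C♯ diminished seventh) are C♯, E, G, B♭.
That puts G below B♭.
From G to B♭: 3 semitones over a third = minor.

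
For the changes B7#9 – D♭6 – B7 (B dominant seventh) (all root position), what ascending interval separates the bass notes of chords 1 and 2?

d3

The roots are B and D♭.
3 letter names make it a third; at 2 semitones (a whole step narrower than major) the quality is diminished.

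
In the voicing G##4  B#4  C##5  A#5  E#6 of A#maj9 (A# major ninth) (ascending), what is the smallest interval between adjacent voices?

Adjacent intervals: G##4→B#4 = minor third; B#4→C##5 = major second; C##5→A#5 = minor sixth; A#5→E#6 = perfect fifth.
The smallest is B#4 to C##5, a major second (2 semitones).

major second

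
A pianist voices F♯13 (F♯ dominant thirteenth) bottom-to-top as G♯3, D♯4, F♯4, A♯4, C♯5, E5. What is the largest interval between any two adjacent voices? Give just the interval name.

Adjacent intervals: G♯3→D♯4 = perfect fifth; D♯4→F♯4 = minor third; F♯4→A♯4 = major third; A♯4→C♯5 = minor third; C♯5→E5 = minor third.
The largest is G♯3 to D♯4, a perfect fifth (7 semitones).

P5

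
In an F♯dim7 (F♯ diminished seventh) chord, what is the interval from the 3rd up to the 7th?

d5

F♯dim7 is spelled F♯, A, C, E♭.
That puts A below E♭.
A up to E♭ is 6 semitones, a half step narrower than a perfect fifth, so the interval is diminished.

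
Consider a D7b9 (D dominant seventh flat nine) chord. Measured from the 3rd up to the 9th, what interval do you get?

diminished 7th

D7b9 (D dominant seventh flat nine) is spelled D F♯ A C E♭.
3rd = F♯; 9th = E♭.
7 letter names make it a seventh; at 9 semitones (a whole step narrower than major) the quality is diminished.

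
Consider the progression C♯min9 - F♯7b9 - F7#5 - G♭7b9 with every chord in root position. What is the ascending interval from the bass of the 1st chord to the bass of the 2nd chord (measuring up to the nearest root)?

perfect 4th

The roots are C♯ and F♯.
C♯ up to F♯ spans 4 letter names and 5 semitones — a perfect fourth.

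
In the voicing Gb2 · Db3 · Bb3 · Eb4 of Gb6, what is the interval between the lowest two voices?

perfect 5th

Those voices are Gb2 and Db3.
From Gb to Db is 7 semitones, exactly the perfect fifth.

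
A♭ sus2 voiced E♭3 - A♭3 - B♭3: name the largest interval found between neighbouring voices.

P4

Adjacent intervals: E♭3→A♭3 = perfect fourth; A♭3→B♭3 = major second.
The largest is E♭3 to A♭3, a perfect fourth (5 semitones).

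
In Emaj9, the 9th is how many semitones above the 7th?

3

Spelling the chord: E, G♯, B, D♯, F♯.
D♯ to F♯ is a minor third: 3 semitones.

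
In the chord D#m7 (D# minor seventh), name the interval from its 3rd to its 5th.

The chord tones of D#min7 (D# minor seventh) are D# F# A# C#.
The 3rd is F# and the 5th is A#.
Counting 3 letters and 4 half steps from F# gives a major third.

major third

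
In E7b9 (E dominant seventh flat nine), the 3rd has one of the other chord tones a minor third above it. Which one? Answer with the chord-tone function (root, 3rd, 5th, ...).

E dominant seventh flat nine is spelled E G# B D F.
The 3rd is G#. A minor third above G# is B.
B is the chord's 5th.

5th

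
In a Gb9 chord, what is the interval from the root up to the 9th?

The chord tones of Gb dominant ninth are Gb, Bb, Db, Fb, Ab.
That puts Gb below Ab.
Gb up to Ab spans 9 letter names and 14 semitones — a major ninth.

major ninth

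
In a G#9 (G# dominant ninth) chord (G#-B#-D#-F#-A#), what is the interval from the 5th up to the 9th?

The 5th is D# and the 9th is A#.
D# up to A# spans 5 letter names and 7 semitones — a perfect fifth.

P5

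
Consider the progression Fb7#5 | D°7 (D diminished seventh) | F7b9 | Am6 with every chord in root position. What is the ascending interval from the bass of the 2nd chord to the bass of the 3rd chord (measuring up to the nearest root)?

minor 3rd

The roots are D and F.
From D to F: 3 semitones over a third = minor.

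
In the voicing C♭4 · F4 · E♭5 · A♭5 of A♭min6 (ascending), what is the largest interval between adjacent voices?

minor seventh

Adjacent intervals: C♭4→F4 = augmented fourth; F4→E♭5 = minor seventh; E♭5→A♭5 = perfect fourth.
The largest is F4 to E♭5, a minor seventh (10 semitones).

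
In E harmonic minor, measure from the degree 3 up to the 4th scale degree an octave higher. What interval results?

M9

E harmonic minor: E F# G A B C D#.
Degree 3 = G; 4th degree (up an octave) = A.
G up to A spans 9 letter names and 14 semitones — a major ninth.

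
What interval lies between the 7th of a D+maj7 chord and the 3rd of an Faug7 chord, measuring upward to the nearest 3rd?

The 7th of D+maj7 is C♯; the 3rd of Faug7 is A.
6 letter names make it a sixth; at 8 semitones (a half step narrower than major) the quality is minor.

minor sixth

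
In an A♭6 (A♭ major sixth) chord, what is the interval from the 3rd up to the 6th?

perfect 4th

The chord tones of A♭6 are A♭–C–E♭–F.
3rd = C; 6th = F.
From C to F is 5 semitones, exactly the perfect fourth.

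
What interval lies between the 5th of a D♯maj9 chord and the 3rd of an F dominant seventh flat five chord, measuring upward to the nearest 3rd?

diminished octave

D♯maj9 has A♯ as its 5th, and F dominant seventh flat five has A as its 3rd.
From A♯ to A: 11 semitones over an octave = diminished.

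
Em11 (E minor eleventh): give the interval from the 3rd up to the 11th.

major ninth

E minor eleventh: E-G-B-D-F#-A.
So we need the interval from G up to A.
G up to A spans 9 letter names and 14 semitones — a major ninth.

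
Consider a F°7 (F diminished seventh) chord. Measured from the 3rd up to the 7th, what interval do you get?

The chord tones of F diminished seventh are F–Ab–Cb–Ebb.
The 3rd is Ab and the 7th is Ebb.
From Ab to Ebb: 6 semitones over a fifth = diminished.

diminished 5th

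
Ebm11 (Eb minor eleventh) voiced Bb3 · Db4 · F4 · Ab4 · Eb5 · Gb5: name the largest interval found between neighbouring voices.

perfect fifth

Adjacent intervals: Bb3→Db4 = minor third; Db4→F4 = major third; F4→Ab4 = minor third; Ab4→Eb5 = perfect fifth; Eb5→Gb5 = minor third.
The largest is Ab4 to Eb5, a perfect fifth (7 semitones).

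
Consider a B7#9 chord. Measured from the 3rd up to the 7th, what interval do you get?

diminished 5th

The chord tones of B7#9 are B D# F# A C##.
That puts D# below A.
D# up to A is 6 semitones, a half step narrower than a perfect fifth, so the interval is diminished.
That tritone between 3rd and 7th is what gives the dominant seventh its pull toward resolution.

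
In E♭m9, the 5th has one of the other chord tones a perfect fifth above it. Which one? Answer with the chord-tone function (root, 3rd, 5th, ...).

9th

E♭m9 (E♭ minor ninth): E♭ G♭ B♭ D♭ F.
The 5th is B♭. A perfect fifth above B♭ is F.
F is the chord's 9th.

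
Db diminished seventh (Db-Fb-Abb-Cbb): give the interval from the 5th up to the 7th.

minor third

5th = Abb; 7th = Cbb.
3 letter names make it a third; at 3 semitones (a half step narrower than major) the quality is minor.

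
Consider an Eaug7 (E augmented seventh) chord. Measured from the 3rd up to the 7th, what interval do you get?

diminished fifth

Spelling the chord: E G# B# D.
3rd = G#; 7th = D.
G# up to D is 6 semitones, a half step narrower than a perfect fifth, so the interval is diminished.
That tritone between 3rd and 7th is what gives the dominant seventh its pull toward resolution.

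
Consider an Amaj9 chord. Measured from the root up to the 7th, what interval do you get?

A major ninth is spelled A C♯ E G♯ B.
So we need the interval from A up to G♯.
A up to G♯ spans 7 letter names and 11 semitones — a major seventh.

M7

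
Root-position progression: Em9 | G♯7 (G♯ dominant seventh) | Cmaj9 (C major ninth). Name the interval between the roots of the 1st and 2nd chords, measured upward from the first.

The roots are E and G♯.
From E to G♯ is 4 semitones, exactly the major third.

M3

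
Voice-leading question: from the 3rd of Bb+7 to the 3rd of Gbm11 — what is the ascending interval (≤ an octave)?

The 3rd of Bb+7 is D; the 3rd of Gbm11 is Bbb.
From D to Bbb: 7 semitones over a sixth = diminished.

diminished 6th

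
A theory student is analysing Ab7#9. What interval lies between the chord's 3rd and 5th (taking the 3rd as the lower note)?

minor third

Ab7#9 is spelled Ab-C-Eb-Gb-B.
The 3rd is C and the 5th is Eb.
C up to Eb is 3 semitones, a half step narrower than a major third, so the interval is minor.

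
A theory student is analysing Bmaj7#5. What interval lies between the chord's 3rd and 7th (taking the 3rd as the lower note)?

B+maj7 (B augmented major seventh) is spelled B D# F## A#.
The 3rd is D# and the 7th is A#.
Counting 5 letters and 7 half steps from D# gives a perfect fifth.

perfect fifth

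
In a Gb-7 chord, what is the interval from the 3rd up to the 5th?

Gb minor seventh: Gb Bbb Db Fb.
The 3rd is Bbb and the 5th is Db.
Bbb up to Db spans 3 letter names and 4 semitones — a major third.

M3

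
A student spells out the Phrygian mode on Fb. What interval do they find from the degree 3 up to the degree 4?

major second

Fb phrygian: Fb Gbb Abb Bbb Cb Dbb Ebb.
The degree 3 is Abb and the 4th scale degree is Bbb.
Abb up to Bbb spans 2 letter names and 2 semitones — a major second.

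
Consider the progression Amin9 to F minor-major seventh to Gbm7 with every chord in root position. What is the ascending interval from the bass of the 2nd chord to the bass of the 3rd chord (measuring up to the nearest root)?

minor second

The roots are F and Gb.
From F to Gb: 1 semitone over a second = minor.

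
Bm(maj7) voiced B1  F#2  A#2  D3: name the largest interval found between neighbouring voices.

perfect fifth

Adjacent intervals: B1→F#2 = perfect fifth; F#2→A#2 = major third; A#2→D3 = diminished fourth.
The largest is B1 to F#2, a perfect fifth (7 semitones).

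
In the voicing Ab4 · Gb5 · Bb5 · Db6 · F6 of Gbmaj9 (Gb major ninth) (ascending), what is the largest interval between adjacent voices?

Adjacent intervals: Ab4→Gb5 = minor seventh; Gb5→Bb5 = major third; Bb5→Db6 = minor third; Db6→F6 = major third.
The largest is Ab4 to Gb5, a minor seventh (10 semitones).

m7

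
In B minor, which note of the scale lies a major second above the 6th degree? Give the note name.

A

The scale is B C# D E F# G A.
The 6th degree is G; a major second above that is A — scale degree 7.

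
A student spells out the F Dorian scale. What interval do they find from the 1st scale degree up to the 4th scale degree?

perfect fourth

Spelling the F Dorian scale: F G Ab Bb C D Eb.
The 1st scale degree is F and the scale degree 4 is Bb.
From F to Bb is 5 semitones, exactly the perfect fourth.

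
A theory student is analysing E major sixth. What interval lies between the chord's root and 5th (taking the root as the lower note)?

perfect fifth

The chord tones of E6 (E major sixth) are E-G#-B-C#.
That puts E below B.
E up to B spans 5 letter names and 7 semitones — a perfect fifth.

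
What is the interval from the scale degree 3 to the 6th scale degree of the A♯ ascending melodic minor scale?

The scale runs A♯ B♯ C♯ D♯ E♯ F𝄪 G𝄪.
So we need the interval from C♯ up to F𝄪.
From C♯ to F𝄪: 6 semitones over a fourth = augmented.

augmented fourth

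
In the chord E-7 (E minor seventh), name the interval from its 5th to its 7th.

minor third

Em7 is spelled E, G, B, D.
That puts B below D.
B up to D is 3 semitones, a half step narrower than a major third, so the interval is minor.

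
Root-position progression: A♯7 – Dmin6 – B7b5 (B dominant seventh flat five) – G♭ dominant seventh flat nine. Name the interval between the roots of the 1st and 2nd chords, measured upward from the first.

diminished fourth

The roots are A♯ and D.
From A♯ to D: 4 semitones over a fourth = diminished.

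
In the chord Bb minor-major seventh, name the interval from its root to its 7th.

major seventh

Spelling the chord: Bb–Db–F–A.
That puts Bb below A.
Bb up to A spans 7 letter names and 11 semitones — a major seventh.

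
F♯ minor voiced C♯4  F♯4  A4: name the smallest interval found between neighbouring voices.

Adjacent intervals: C♯4→F♯4 = perfect fourth; F♯4→A4 = minor third.
The smallest is F♯4 to A4, a minor third (3 semitones).

m3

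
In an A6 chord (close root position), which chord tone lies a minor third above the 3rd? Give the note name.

The chord tones of A6 (A major sixth) are A C# E F#.
The 3rd is C#. A minor third above C# is E.
E is the chord's 5th.

E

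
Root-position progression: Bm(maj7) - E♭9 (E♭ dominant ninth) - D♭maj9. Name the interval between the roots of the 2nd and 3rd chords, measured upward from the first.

The roots are E♭ and D♭.
E♭ up to D♭ is 10 semitones, a half step narrower than a major seventh, so the interval is minor.

minor seventh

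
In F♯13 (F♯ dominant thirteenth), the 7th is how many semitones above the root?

10

F♯13 is spelled F♯, A♯, C♯, E, G♯, D♯.
F♯ to E is a minor seventh: 10 semitones.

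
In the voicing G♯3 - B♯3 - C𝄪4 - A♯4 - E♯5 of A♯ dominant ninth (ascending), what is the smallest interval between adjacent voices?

major second

Adjacent intervals: G♯3→B♯3 = major third; B♯3→C𝄪4 = major second; C𝄪4→A♯4 = minor sixth; A♯4→E♯5 = perfect fifth.
The smallest is B♯3 to C𝄪4, a major second (2 semitones).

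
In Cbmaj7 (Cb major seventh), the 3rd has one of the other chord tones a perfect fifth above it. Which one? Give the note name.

Bb

Cb major seventh: Cb-Eb-Gb-Bb.
The 3rd is Eb. A perfect fifth above Eb is Bb.
Bb is the chord's 7th.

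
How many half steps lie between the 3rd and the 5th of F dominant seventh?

Spelling the chord: F A C Eb.
A to C is a minor third: 3 semitones.

3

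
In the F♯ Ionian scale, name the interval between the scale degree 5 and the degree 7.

F♯ major: F♯ G♯ A♯ B C♯ D♯ E♯.
That puts C♯ below E♯.
C♯ up to E♯ spans 3 letter names and 4 semitones — a major third.

major 3rd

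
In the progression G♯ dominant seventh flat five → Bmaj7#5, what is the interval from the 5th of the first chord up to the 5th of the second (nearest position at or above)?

The 5th of G♯ dominant seventh flat five is D; the 5th of Bmaj7#5 is F𝄪.
3 letter names make it a third; at 5 semitones (a half step wider than major) the quality is augmented.

A3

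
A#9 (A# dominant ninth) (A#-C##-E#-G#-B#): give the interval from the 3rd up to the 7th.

diminished fifth

3rd = C##; 7th = G#.
C## up to G# is 6 semitones, a half step narrower than a perfect fifth, so the interval is diminished.
This 3–7 tritone is the characteristic tension at the heart of the dominant sound.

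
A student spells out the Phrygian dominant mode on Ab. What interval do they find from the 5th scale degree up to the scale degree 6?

The scale runs Ab Bbb C Db Eb Fb Gb.
5th scale degree = Eb; 6th degree = Fb.
From Eb to Fb: 1 semitone over a second = minor.

minor second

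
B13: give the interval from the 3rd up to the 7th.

diminished fifth

B13: B–D#–F#–A–C#–G#.
The 3rd is D# and the 7th is A.
D# up to A is 6 semitones, a half step narrower than a perfect fifth, so the interval is diminished.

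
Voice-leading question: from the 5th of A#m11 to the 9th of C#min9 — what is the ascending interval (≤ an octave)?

The 5th of A#m11 is E#; the 9th of C#min9 is D#.
7 letter names make it a seventh; at 10 semitones (a half step narrower than major) the quality is minor.

minor seventh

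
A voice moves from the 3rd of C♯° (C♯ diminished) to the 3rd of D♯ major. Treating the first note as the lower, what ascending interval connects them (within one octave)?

C♯° (C♯ diminished) has E as its 3rd, and D♯ major has F𝄪 as its 3rd.
2 letter names make it a second; at 3 semitones (a half step wider than major) the quality is augmented.

A2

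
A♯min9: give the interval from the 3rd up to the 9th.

The chord tones of A♯ minor ninth are A♯-C♯-E♯-G♯-B♯.
The 3rd is C♯ and the 9th is B♯.
C♯ up to B♯ spans 7 letter names and 11 semitones — a major seventh.

major seventh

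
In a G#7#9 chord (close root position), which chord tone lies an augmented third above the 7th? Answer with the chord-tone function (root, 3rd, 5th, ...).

G#7#9 is spelled G#, B#, D#, F#, A##.
The 7th is F#. An augmented third above F# is A##.
A## is the chord's 9th.

9th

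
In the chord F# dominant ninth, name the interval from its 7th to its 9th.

M3

The chord tones of F#9 are F#, A#, C#, E, G#.
7th = E; 9th = G#.
E up to G# spans 3 letter names and 4 semitones — a major third.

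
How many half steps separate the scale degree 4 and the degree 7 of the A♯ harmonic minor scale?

The scale is A♯ B♯ C♯ D♯ E♯ F♯ G𝄪.
D♯ up to G𝄪 is an augmented fourth — 6 semitones.

6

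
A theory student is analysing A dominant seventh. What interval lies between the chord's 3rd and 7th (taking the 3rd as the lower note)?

Spelling the chord: A, C#, E, G.
The 3rd is C# and the 7th is G.
C# up to G is 6 semitones, a half step narrower than a perfect fifth, so the interval is diminished.

diminished fifth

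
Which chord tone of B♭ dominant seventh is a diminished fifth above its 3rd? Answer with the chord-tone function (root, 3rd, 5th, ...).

The chord tones of B♭ dominant seventh are B♭ D F A♭.
The 3rd is D. A diminished fifth above D is A♭.
A♭ is the chord's 7th.

7th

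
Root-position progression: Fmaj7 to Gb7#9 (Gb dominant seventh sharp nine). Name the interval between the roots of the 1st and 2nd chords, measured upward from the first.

The roots are F and Gb.
From F to Gb: 1 semitone over a second = minor.

m2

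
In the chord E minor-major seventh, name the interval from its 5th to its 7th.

EmM7 is spelled E–G–B–D#.
That puts B below D#.
B up to D# spans 3 letter names and 4 semitones — a major third.

major third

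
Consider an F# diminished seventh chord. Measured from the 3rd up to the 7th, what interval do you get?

d5

The chord tones of F#dim7 are F#–A–C–Eb.
So we need the interval from A up to Eb.
5 letter names make it a fifth; at 6 semitones (a half step narrower than perfect) the quality is diminished.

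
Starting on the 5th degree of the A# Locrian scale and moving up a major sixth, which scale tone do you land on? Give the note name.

C#

The scale is A# B C# D# E F# G#.
The 5th degree is E; a major sixth above that is C# — scale degree 3.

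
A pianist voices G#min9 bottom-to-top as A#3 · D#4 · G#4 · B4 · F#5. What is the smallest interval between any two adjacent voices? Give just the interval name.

Adjacent intervals: A#3→D#4 = perfect fourth; D#4→G#4 = perfect fourth; G#4→B4 = minor third; B4→F#5 = perfect fifth.
The smallest is G#4 to B4, a minor third (3 semitones).

minor third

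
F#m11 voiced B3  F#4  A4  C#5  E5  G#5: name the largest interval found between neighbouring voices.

perfect fifth

Adjacent intervals: B3→F#4 = perfect fifth; F#4→A4 = minor third; A4→C#5 = major third; C#5→E5 = minor third; E5→G#5 = major third.
The largest is B3 to F#4, a perfect fifth (7 semitones).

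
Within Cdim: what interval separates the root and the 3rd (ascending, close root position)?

The chord tones of C° are C Eb Gb.
So we need the interval from C up to Eb.
C up to Eb is 3 semitones, a half step narrower than a major third, so the interval is minor.

minor third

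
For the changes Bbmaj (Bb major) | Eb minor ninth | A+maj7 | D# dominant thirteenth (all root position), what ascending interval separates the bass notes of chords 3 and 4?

The roots are A and D#.
A up to D# is 6 semitones, a half step wider than a perfect fourth, so the interval is augmented.

augmented fourth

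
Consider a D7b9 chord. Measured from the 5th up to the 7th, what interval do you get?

The chord tones of D dominant seventh flat nine are D–F#–A–C–Eb.
So we need the interval from A up to C.
3 letter names make it a third; at 3 semitones (a half step narrower than major) the quality is minor.

minor third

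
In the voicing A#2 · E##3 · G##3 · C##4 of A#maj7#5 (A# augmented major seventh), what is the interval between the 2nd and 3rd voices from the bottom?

Those voices are E##3 and G##3.
E## up to G## is 3 semitones, a half step narrower than a major third, so the interval is minor.

minor third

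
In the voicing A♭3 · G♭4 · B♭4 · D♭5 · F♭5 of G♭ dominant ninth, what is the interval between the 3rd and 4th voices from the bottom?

Those voices are B♭4 and D♭5.
B♭ up to D♭ is 3 semitones, a half step narrower than a major third, so the interval is minor.

m3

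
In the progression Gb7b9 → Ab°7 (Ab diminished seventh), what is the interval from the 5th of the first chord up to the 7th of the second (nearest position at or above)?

d4

Gb7b9 has Db as its 5th, and Ab°7 (Ab diminished seventh) has Gbb as its 7th.
4 letter names make it a fourth; at 4 semitones (a half step narrower than perfect) the quality is diminished.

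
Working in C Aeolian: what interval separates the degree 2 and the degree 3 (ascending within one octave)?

m2

The scale runs C D E♭ F G A♭ B♭.
So we need the interval from D up to E♭.
D up to E♭ is 1 semitone, a half step narrower than a major second, so the interval is minor.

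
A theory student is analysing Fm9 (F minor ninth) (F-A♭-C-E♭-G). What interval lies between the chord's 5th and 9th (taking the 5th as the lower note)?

5th = C; 9th = G.
Counting 5 letters and 7 half steps from C gives a perfect fifth.

perfect fifth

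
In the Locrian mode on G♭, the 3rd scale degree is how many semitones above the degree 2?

2

The scale is G♭ A𝄫 B𝄫 C♭ D𝄫 E𝄫 F♭.
A𝄫 up to B𝄫 is a major second — 2 semitones.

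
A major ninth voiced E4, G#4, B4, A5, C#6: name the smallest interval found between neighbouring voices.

Adjacent intervals: E4→G#4 = major third; G#4→B4 = minor third; B4→A5 = minor seventh; A5→C#6 = major third.
The smallest is G#4 to B4, a minor third (3 semitones).

minor third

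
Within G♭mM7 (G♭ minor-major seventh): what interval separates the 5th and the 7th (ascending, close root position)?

The chord tones of G♭mM7 (G♭ minor-major seventh) are G♭ B𝄫 D♭ F.
5th = D♭; 7th = F.
D♭ up to F spans 3 letter names and 4 semitones — a major third.

major 3rd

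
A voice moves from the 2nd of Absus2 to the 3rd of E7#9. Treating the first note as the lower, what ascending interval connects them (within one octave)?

The 2nd of Absus2 is Bb; the 3rd of E7#9 is G#.
6 letter names make it a sixth; at 10 semitones (a half step wider than major) the quality is augmented.

augmented sixth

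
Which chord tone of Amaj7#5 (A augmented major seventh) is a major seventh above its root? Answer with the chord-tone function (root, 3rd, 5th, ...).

7th

Spelling the chord: A-C#-E#-G#.
The root is A. A major seventh above A is G#.
G# is the chord's 7th.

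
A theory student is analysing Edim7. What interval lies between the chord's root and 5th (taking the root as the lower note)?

diminished fifth

The chord tones of Edim7 are E–G–Bb–Db.
Root = E; 5th = Bb.
5 letter names make it a fifth; at 6 semitones (a half step narrower than perfect) the quality is diminished.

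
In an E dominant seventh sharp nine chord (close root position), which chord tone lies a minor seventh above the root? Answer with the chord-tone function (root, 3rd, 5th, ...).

The chord tones of E7#9 are E-G#-B-D-F##.
The root is E. A minor seventh above E is D.
D is the chord's 7th.

7th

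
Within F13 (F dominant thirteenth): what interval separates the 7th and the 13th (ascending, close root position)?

M7

The chord tones of F13 are F-A-C-E♭-G-D.
The 7th is E♭ and the 13th is D.
E♭ up to D spans 7 letter names and 11 semitones — a major seventh.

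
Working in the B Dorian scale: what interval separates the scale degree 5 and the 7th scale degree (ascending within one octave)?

m3

B dorian: B C♯ D E F♯ G♯ A.
That puts F♯ below A.
F♯ up to A is 3 semitones, a half step narrower than a major third, so the interval is minor.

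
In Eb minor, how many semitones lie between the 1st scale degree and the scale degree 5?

The scale is Eb F Gb Ab Bb Cb Db.
Eb up to Bb is a perfect fifth — 7 semitones.

7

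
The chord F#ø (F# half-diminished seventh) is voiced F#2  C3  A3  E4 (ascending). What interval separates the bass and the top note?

The outer voices are F#2 and E4.
F# up to E is 22 semitones, a half step narrower than a major fourteenth, so the interval is minor.

minor fourteenth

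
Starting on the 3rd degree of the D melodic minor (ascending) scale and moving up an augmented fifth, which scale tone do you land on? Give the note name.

C#

The scale is D E F G A B C#.
The 3rd degree is F; an augmented fifth above that is C# — scale degree 7.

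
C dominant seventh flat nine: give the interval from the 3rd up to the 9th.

Spelling the chord: C E G Bb Db.
That puts E below Db.
7 letter names make it a seventh; at 9 semitones (a whole step narrower than major) the quality is diminished.

diminished seventh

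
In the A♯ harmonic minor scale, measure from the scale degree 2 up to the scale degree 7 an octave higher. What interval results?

major 13th

Spelling the A♯ harmonic minor scale: A♯ B♯ C♯ D♯ E♯ F♯ G𝄪.
So we need the interval from B♯ up to G𝄪.
Counting 13 letters and 21 half steps from B♯ gives a major thirteenth.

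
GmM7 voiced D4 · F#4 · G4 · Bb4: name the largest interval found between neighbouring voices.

Adjacent intervals: D4→F#4 = major third; F#4→G4 = minor second; G4→Bb4 = minor third.
The largest is D4 to F#4, a major third (4 semitones).

major third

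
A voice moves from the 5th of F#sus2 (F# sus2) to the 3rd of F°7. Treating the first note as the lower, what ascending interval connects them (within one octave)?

diminished sixth

The 5th of F#sus2 (F# sus2) is C#; the 3rd of F°7 is Ab.
From C# to Ab: 7 semitones over a sixth = diminished.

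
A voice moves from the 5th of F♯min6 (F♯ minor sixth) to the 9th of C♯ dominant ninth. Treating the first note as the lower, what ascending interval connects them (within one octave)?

F♯min6 (F♯ minor sixth) has C♯ as its 5th, and C♯ dominant ninth has D♯ as its 9th.
Counting 2 letters and 2 half steps from C♯ gives a major second.

M2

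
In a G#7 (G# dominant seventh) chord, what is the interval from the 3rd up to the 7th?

diminished 5th

The chord tones of G#7 (G# dominant seventh) are G#-B#-D#-F#.
3rd = B#; 7th = F#.
B# up to F# is 6 semitones, a half step narrower than a perfect fifth, so the interval is diminished.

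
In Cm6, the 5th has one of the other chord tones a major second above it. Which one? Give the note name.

A

The chord tones of Cmin6 (C minor sixth) are C–Eb–G–A.
The 5th is G. A major second above G is A.
A is the chord's 6th.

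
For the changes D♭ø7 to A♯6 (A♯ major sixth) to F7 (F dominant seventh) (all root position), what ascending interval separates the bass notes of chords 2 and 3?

diminished sixth

The roots are A♯ and F.
A♯ up to F is 7 semitones, a whole step narrower than a major sixth, so the interval is diminished.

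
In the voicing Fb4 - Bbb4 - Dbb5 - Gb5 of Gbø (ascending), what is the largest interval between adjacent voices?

A4

Adjacent intervals: Fb4→Bbb4 = perfect fourth; Bbb4→Dbb5 = minor third; Dbb5→Gb5 = augmented fourth.
The largest is Dbb5 to Gb5, an augmented fourth (6 semitones).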